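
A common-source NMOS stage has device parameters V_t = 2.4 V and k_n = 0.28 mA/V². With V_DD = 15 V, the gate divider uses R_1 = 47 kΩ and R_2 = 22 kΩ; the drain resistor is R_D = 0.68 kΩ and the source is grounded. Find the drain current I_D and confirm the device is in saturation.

I_D ≈ 0.79 mA

V_G = V_DD·R_2/(R_1+R_2) = 15×22/69 = 4.78 V. With the source grounded, V_GS = V_G = 4.78 V.
Assume saturation: I_D = (k_n/2)(V_GS − V_t)² = (0.28/2)×(4.78 − 2.4)² = 0.14×2.38² = 0.795 mA.
V_DS = V_DD − I_D·R_D = 15 − 0.795×0.68 = 14.5 V.
Saturation requires V_DS ≥ V_GS − V_t = 2.38 V; 14.5 ≥ 2.38 ✓.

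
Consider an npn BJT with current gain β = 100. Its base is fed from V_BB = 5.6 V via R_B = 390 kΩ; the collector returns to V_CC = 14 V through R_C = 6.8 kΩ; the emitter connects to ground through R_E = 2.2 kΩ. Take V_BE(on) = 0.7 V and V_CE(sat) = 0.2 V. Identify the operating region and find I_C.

Assume active. Base-emitter loop: I_B = (V_BB − V_BE)/(R_B + (β+1)R_E) = (5.6 − 0.7)/(390 + 101×2.2) = 0.008 mA.
I_C = β·I_B = 100×0.008 = 0.8 mA.
V_CE = V_CC − I_C·R_C − I_E·R_E = 14 − 0.8×6.8 − 0.808×2.2 = 6.78 V > V_CE(sat), so the active-region assumption holds.

active; I_C ≈ 0.8 mA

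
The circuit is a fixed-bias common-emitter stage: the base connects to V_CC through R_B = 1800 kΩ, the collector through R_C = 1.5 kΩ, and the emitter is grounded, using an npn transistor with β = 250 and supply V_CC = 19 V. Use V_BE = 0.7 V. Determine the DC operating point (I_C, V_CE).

I_C ≈ 2.5 mA, V_CE ≈ 15 V

Base loop: V_CC = I_B·R_B + V_BE, so I_B = (19 − 0.7)/1800 kΩ = 0.0102 mA.
In the active region I_C = β·I_B = 250 × 0.0102 = 2.54 mA.
Collector loop: V_CE = V_CC − I_C·R_C = 19 − 2.54×1.5 = 15.2 V.
Since V_CE = 15.2 V > V_CE(sat) ≈ 0.2 V, the transistor is in the active region as assumed.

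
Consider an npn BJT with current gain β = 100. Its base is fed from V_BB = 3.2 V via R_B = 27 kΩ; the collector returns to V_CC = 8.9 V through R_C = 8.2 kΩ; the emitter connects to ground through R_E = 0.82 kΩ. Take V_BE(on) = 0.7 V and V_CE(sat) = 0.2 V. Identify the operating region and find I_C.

Assume active: I_B = (3.2 − 0.7)/(27 + 101×0.82) = 0.0228 mA, I_C = β·I_B = 2.28 mA.
Then V_CE = 8.9 − 2.28×8.2 − 2.3×0.82 = -11.7 V < 0.2 V — the active assumption fails.
Re-solve with V_CE = 0.2 V. KCL at the emitter: V_E/R_E = (V_BB−0.7−V_E)/R_B + (V_CC−0.2−V_E)/R_C, giving V_E = 0.837 V.
I_C = (V_CC − 0.2 − V_E)/R_C = (8.7 − 0.837)/8.2 = 0.959 mA.
Check: I_B = (2.5 − 0.837)/27 = 0.0616 mA, and β·I_B = 6.16 mA > I_C, confirming saturation.

saturation; I_C ≈ 0.96 mA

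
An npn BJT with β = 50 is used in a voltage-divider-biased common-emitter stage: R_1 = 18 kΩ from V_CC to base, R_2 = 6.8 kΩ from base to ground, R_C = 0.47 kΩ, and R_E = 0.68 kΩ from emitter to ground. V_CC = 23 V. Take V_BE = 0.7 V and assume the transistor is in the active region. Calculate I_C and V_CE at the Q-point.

I_C ≈ 7.1 mA, V_CE ≈ 15 V

Thevenize the base divider: V_Th = V_CC·R_2/(R_1+R_2) = 23×6.8/24.8 = 6.31 V, R_Th = R_1‖R_2 = 4.94 kΩ.
Base-emitter loop: V_Th = I_B·R_Th + V_BE + (β+1)I_B·R_E, so I_B = (6.31 − 0.7) / (4.94 + 51×0.68) = 0.142 mA.
I_C = β·I_B = 50×0.142 = 7.08 mA, and I_E = (β+1)I_B = 7.22 mA.
V_CE = V_CC − I_C·R_C − I_E·R_E = 23 − 7.08×0.47 − 7.22×0.68 = 14.8 V.
V_CE = 14.8 V > 0.2 V confirms active-region operation.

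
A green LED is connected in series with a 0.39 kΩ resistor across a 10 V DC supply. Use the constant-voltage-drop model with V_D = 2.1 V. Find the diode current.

KVL around the loop: 10 = V_D + I·R = 2.1 + I × 0.39 kΩ.
So I = (10 − 2.1) / 0.39 kΩ = 7.9 / 0.39 = 20.3 mA.

I ≈ 20 mA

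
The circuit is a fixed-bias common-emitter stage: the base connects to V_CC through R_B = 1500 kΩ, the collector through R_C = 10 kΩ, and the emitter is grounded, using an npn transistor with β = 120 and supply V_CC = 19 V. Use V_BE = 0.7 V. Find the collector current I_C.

Base loop: V_CC = I_B·R_B + V_BE, so I_B = (19 − 0.7)/1500 kΩ = 0.0122 mA.
In the active region I_C = β·I_B = 120 × 0.0122 = 1.46 mA.
Collector loop: V_CE = V_CC − I_C·R_C = 19 − 1.46×10 = 4.36 V.
Since V_CE = 4.36 V > V_CE(sat) ≈ 0.2 V, the transistor is in the active region as assumed.

I_C ≈ 1.5 mA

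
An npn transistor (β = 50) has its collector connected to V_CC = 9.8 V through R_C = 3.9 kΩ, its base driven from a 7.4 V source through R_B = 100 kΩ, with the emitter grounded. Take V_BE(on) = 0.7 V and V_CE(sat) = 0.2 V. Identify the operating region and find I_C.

saturation; I_C ≈ 2.5 mA

Assume active: I_B = (7.4 − 0.7)/100 = 0.067 mA, giving I_C = β·I_B = 3.35 mA.
But then V_CE = 9.8 − 3.35×3.9 = -3.26 V < V_CE(sat) = 0.2 V — impossible in the active region.
So the transistor is saturated. With V_CE = 0.2 V, I_C = (V_CC − 0.2)/R_C = 9.6/3.9 = 2.46 mA.
Check: β·I_B = 3.35 mA > I_C = 2.46 mA, confirming saturation.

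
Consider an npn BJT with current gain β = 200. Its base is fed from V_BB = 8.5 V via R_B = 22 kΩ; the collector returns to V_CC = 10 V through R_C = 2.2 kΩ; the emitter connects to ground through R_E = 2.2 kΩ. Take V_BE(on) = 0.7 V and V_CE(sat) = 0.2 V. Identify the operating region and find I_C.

saturation; I_C ≈ 2.2 mA

Assume active: I_B = (8.5 − 0.7)/(22 + 201×2.2) = 0.0168 mA, I_C = β·I_B = 3.36 mA.
Then V_CE = 10 − 3.36×2.2 − 3.38×2.2 = -4.82 V < 0.2 V — the active assumption fails.
Re-solve with V_CE = 0.2 V. KCL at the emitter: V_E/R_E = (V_BB−0.7−V_E)/R_B + (V_CC−0.2−V_E)/R_C, giving V_E = 5.04 V.
I_C = (V_CC − 0.2 − V_E)/R_C = (9.8 − 5.04)/2.2 = 2.16 mA.
Check: I_B = (7.8 − 5.04)/22 = 0.126 mA, and β·I_B = 25.1 mA > I_C, confirming saturation.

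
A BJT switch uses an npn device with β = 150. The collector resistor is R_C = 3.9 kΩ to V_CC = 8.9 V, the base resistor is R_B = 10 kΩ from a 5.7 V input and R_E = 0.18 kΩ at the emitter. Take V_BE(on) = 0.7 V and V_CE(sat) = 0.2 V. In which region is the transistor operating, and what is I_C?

saturation; I_C ≈ 2.1 mA

Assume active: I_B = (5.7 − 0.7)/(10 + 151×0.18) = 0.134 mA, I_C = β·I_B = 20.2 mA.
Then V_CE = 8.9 − 20.2×3.9 − 20.3×0.18 = -73.4 V < 0.2 V — the active assumption fails.
Re-solve with V_CE = 0.2 V. KCL at the emitter: V_E/R_E = (V_BB−0.7−V_E)/R_B + (V_CC−0.2−V_E)/R_C, giving V_E = 0.462 V.
I_C = (V_CC − 0.2 − V_E)/R_C = (8.7 − 0.462)/3.9 = 2.11 mA.
Check: I_B = (5 − 0.462)/10 = 0.454 mA, and β·I_B = 68.1 mA > I_C, confirming saturation.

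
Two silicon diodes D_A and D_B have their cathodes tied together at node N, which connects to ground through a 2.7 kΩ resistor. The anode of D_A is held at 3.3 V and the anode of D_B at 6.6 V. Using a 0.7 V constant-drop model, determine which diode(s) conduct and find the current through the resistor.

Only D_B conducts; I_R ≈ 2.2 mA

Assume both conduct. Then node N would need to be at both 3.3−0.7 = 2.6 V and 6.6−0.7 = 5.9 V, which is impossible.
Assume only D_B conducts: V_N = 6.6 − 0.7 = 5.9 V, so I_R = 5.9/2.7 = 2.19 mA.
Check D_A: its anode-to-cathode voltage is 3.3 − 5.9 = -2.6 V < 0.7 V, so it is off. The assumption is consistent.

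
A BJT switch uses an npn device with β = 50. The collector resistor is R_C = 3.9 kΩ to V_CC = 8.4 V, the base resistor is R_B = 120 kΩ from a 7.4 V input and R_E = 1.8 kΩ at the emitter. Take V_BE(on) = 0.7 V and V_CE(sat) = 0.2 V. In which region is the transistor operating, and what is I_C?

saturation; I_C ≈ 1.4 mA

Assume active: I_B = (7.4 − 0.7)/(120 + 51×1.8) = 0.0316 mA, I_C = β·I_B = 1.58 mA.
Then V_CE = 8.4 − 1.58×3.9 − 1.61×1.8 = -0.673 V < 0.2 V — the active assumption fails.
Re-solve with V_CE = 0.2 V. KCL at the emitter: V_E/R_E = (V_BB−0.7−V_E)/R_B + (V_CC−0.2−V_E)/R_C, giving V_E = 2.63 V.
I_C = (V_CC − 0.2 − V_E)/R_C = (8.2 − 2.63)/3.9 = 1.43 mA.
Check: I_B = (6.7 − 2.63)/120 = 0.0339 mA, and β·I_B = 1.7 mA > I_C, confirming saturation.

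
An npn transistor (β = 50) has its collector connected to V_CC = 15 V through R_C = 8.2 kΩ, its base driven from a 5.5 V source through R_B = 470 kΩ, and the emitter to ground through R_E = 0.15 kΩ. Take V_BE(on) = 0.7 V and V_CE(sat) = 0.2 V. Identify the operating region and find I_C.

Assume active. Base-emitter loop: I_B = (V_BB − V_BE)/(R_B + (β+1)R_E) = (5.5 − 0.7)/(470 + 51×0.15) = 0.01 mA.
I_C = β·I_B = 50×0.01 = 0.502 mA.
V_CE = V_CC − I_C·R_C − I_E·R_E = 15 − 0.502×8.2 − 0.513×0.15 = 10.8 V > V_CE(sat), so the active-region assumption holds.

active; I_C ≈ 0.5 mA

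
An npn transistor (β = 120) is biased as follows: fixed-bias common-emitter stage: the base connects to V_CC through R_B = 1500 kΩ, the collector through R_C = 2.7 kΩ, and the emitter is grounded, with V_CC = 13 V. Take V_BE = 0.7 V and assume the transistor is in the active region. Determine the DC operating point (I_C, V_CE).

Base loop: V_CC = I_B·R_B + V_BE, so I_B = (13 − 0.7)/1500 kΩ = 0.0082 mA.
In the active region I_C = β·I_B = 120 × 0.0082 = 0.984 mA.
Collector loop: V_CE = V_CC − I_C·R_C = 13 − 0.984×2.7 = 10.3 V.
Since V_CE = 10.3 V > V_CE(sat) ≈ 0.2 V, the transistor is in the active region as assumed.

I_C ≈ 0.98 mA, V_CE ≈ 10 V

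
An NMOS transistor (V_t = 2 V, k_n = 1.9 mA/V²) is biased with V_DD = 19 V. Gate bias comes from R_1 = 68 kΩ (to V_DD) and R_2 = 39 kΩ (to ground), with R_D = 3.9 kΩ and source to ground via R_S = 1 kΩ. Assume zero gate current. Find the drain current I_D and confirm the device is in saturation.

V_G = V_DD·R_2/(R_1+R_2) = 19×39/107 = 6.93 V.
Assume saturation: I_D = (k_n/2)(V_GS − V_t)² with V_GS = V_G − I_D·R_S = 6.93 − 1·I_D.
Substituting gives 0.95·I_D² − 10.4·I_D + 23 = 0, with roots I_D = 3.11 or 7.79 mA.
The root I_D = 7.79 mA gives V_GS = -0.863 V ≤ V_t, so take I_D = 3.11 mA.
Then V_GS = 3.81 V and V_DS = V_DD − I_D(R_D+R_S) = 19 − 3.11×4.9 = 3.74 V.
Saturation requires V_DS ≥ V_GS − V_t = 1.81 V; 3.74 ≥ 1.81 ✓.

I_D ≈ 3.1 mA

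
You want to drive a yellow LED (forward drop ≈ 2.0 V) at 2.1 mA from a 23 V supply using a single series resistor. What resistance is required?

The resistor drops V_S − V_D = 23 − 2.0 = 21 V at 2.1 mA.
R = 21 V / 2.1 mA = 10 kΩ.

R ≈ 10 kΩ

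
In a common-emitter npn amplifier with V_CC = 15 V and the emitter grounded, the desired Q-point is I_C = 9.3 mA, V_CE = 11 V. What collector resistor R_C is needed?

Collector loop: V_CC = I_C·R_C + V_CE.
R_C = (V_CC − V_CE)/I_C = (15 − 11)/9.3 = 0.43 kΩ.

R_C ≈ 0.43 kΩ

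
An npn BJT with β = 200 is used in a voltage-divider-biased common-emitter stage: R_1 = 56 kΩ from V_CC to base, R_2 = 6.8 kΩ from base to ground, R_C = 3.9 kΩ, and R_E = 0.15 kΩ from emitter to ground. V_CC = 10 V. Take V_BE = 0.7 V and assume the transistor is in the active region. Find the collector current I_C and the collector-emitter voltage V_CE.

I_C ≈ 2.1 mA, V_CE ≈ 1.4 V

Thevenize the base divider: V_Th = V_CC·R_2/(R_1+R_2) = 10×6.8/62.8 = 1.08 V, R_Th = R_1‖R_2 = 6.06 kΩ.
Base-emitter loop: V_Th = I_B·R_Th + V_BE + (β+1)I_B·R_E, so I_B = (1.08 − 0.7) / (6.06 + 201×0.15) = 0.0106 mA.
I_C = β·I_B = 200×0.0106 = 2.11 mA, and I_E = (β+1)I_B = 2.12 mA.
V_CE = V_CC − I_C·R_C − I_E·R_E = 10 − 2.11×3.9 − 2.12×0.15 = 1.44 V.
V_CE = 1.44 V > 0.2 V confirms active-region operation.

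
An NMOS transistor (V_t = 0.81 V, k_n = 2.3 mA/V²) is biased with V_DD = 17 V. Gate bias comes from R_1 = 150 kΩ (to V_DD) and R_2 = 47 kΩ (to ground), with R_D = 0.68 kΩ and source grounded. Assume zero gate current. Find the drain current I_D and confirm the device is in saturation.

I_D ≈ 12 mA

V_G = V_DD·R_2/(R_1+R_2) = 17×47/197 = 4.06 V. With the source grounded, V_GS = V_G = 4.06 V.
Assume saturation: I_D = (k_n/2)(V_GS − V_t)² = (2.3/2)×(4.06 − 0.81)² = 1.15×3.25² = 12.1 mA.
V_DS = V_DD − I_D·R_D = 17 − 12.1×0.68 = 8.76 V.
Saturation requires V_DS ≥ V_GS − V_t = 3.25 V; 8.76 ≥ 3.25 ✓.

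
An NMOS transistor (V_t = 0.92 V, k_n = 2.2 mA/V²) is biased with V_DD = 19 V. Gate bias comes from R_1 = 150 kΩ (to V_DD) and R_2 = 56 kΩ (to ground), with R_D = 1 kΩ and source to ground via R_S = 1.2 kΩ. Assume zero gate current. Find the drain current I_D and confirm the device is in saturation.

I_D ≈ 2.3 mA

V_G = V_DD·R_2/(R_1+R_2) = 19×56/206 = 5.17 V.
Assume saturation: I_D = (k_n/2)(V_GS − V_t)² with V_GS = V_G − I_D·R_S = 5.17 − 1.2·I_D.
Substituting gives 1.58·I_D² − 12.2·I_D + 19.8 = 0, with roots I_D = 2.33 or 5.38 mA.
The root I_D = 5.38 mA gives V_GS = -1.29 V ≤ V_t, so take I_D = 2.33 mA.
Then V_GS = 2.37 V and V_DS = V_DD − I_D(R_D+R_S) = 19 − 2.33×2.2 = 13.9 V.
Saturation requires V_DS ≥ V_GS − V_t = 1.45 V; 13.9 ≥ 1.45 ✓.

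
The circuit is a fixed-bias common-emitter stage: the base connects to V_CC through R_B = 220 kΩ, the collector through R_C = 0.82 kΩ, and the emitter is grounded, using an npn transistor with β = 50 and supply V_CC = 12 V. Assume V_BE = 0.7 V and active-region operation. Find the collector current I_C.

I_C ≈ 2.6 mA

Base loop: V_CC = I_B·R_B + V_BE, so I_B = (12 − 0.7)/220 kΩ = 0.0514 mA.
In the active region I_C = β·I_B = 50 × 0.0514 = 2.57 mA.
Collector loop: V_CE = V_CC − I_C·R_C = 12 − 2.57×0.82 = 9.89 V.
Since V_CE = 9.89 V > V_CE(sat) ≈ 0.2 V, the transistor is in the active region as assumed.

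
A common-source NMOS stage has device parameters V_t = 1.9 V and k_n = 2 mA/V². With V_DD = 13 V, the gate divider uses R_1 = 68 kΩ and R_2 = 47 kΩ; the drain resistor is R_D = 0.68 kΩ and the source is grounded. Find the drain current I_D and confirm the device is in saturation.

I_D ≈ 12 mA

V_G = V_DD·R_2/(R_1+R_2) = 13×47/115 = 5.31 V. With the source grounded, V_GS = V_G = 5.31 V.
Assume saturation: I_D = (k_n/2)(V_GS − V_t)² = (2/2)×(5.31 − 1.9)² = 1×3.41² = 11.6 mA.
V_DS = V_DD − I_D·R_D = 13 − 11.6×0.68 = 5.08 V.
Saturation requires V_DS ≥ V_GS − V_t = 3.41 V; 5.08 ≥ 3.41 ✓.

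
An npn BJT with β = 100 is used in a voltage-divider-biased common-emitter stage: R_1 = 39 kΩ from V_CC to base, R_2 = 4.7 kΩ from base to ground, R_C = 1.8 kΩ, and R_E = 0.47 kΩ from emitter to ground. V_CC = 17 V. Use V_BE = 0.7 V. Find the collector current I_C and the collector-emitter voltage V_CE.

Thevenize the base divider: V_Th = V_CC·R_2/(R_1+R_2) = 17×4.7/43.7 = 1.83 V, R_Th = R_1‖R_2 = 4.19 kΩ.
Base-emitter loop: V_Th = I_B·R_Th + V_BE + (β+1)I_B·R_E, so I_B = (1.83 − 0.7) / (4.19 + 101×0.47) = 0.0218 mA.
I_C = β·I_B = 100×0.0218 = 2.18 mA, and I_E = (β+1)I_B = 2.21 mA.
V_CE = V_CC − I_C·R_C − I_E·R_E = 17 − 2.18×1.8 − 2.21×0.47 = 12 V.
V_CE = 12 V > 0.2 V confirms active-region operation.

I_C ≈ 2.2 mA, V_CE ≈ 12 V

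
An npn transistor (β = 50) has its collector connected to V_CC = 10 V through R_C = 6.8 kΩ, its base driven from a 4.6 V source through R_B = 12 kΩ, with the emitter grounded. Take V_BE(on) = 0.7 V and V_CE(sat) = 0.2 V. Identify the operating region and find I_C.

Assume active: I_B = (4.6 − 0.7)/12 = 0.325 mA, giving I_C = β·I_B = 16.2 mA.
But then V_CE = 10 − 16.2×6.8 = -100 V < V_CE(sat) = 0.2 V — impossible in the active region.
So the transistor is saturated. With V_CE = 0.2 V, I_C = (V_CC − 0.2)/R_C = 9.8/6.8 = 1.44 mA.
Check: β·I_B = 16.2 mA > I_C = 1.44 mA, confirming saturation.

saturation; I_C ≈ 1.4 mA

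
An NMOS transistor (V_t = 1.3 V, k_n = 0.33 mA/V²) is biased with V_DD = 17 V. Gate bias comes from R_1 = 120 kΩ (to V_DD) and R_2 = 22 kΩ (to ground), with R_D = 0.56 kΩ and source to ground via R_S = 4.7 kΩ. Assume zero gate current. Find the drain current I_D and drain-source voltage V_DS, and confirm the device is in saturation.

V_G = V_DD·R_2/(R_1+R_2) = 17×22/142 = 2.63 V.
Assume saturation: I_D = (k_n/2)(V_GS − V_t)² with V_GS = V_G − I_D·R_S = 2.63 − 4.7·I_D.
Substituting gives 3.64·I_D² − 3.07·I_D + 0.294 = 0, with roots I_D = 0.11 or 0.732 mA.
The root I_D = 0.732 mA gives V_GS = -0.806 V ≤ V_t, so take I_D = 0.11 mA.
Then V_GS = 2.12 V and V_DS = V_DD − I_D(R_D+R_S) = 17 − 0.11×5.26 = 16.4 V.
Saturation requires V_DS ≥ V_GS − V_t = 0.817 V; 16.4 ≥ 0.817 ✓.

I_D ≈ 0.11 mA, V_DS ≈ 16 V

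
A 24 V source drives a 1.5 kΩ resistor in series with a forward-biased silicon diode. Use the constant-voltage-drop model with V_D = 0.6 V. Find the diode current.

KVL around the loop: 24 = V_D + I·R = 0.6 + I × 1.5 kΩ.
So I = (24 − 0.6) / 1.5 kΩ = 23.4 / 1.5 = 15.6 mA.

I ≈ 16 mA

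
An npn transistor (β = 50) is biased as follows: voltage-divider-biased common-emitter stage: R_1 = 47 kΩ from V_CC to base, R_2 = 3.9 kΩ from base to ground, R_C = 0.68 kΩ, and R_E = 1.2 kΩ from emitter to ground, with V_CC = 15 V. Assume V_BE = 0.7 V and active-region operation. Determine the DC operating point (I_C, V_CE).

I_C ≈ 0.35 mA, V_CE ≈ 14 V

Thevenize the base divider: V_Th = V_CC·R_2/(R_1+R_2) = 15×3.9/50.9 = 1.15 V, R_Th = R_1‖R_2 = 3.6 kΩ.
Base-emitter loop: V_Th = I_B·R_Th + V_BE + (β+1)I_B·R_E, so I_B = (1.15 − 0.7) / (3.6 + 51×1.2) = 0.00693 mA.
I_C = β·I_B = 50×0.00693 = 0.347 mA, and I_E = (β+1)I_B = 0.354 mA.
V_CE = V_CC − I_C·R_C − I_E·R_E = 15 − 0.347×0.68 − 0.354×1.2 = 14.3 V.
V_CE = 14.3 V > 0.2 V confirms active-region operation.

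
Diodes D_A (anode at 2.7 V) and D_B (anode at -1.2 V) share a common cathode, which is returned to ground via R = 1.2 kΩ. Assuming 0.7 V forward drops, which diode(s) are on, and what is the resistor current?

Only D_A conducts; I_R ≈ 1.7 mA

Assume both conduct. Then node N would need to be at both 2.7−0.7 = 2 V and -1.2−0.7 = -1.9 V, which is impossible.
Assume only D_A conducts: V_N = 2.7 − 0.7 = 2 V, so I_R = 2/1.2 = 1.67 mA.
Check D_B: its anode-to-cathode voltage is -1.2 − 2 = -3.2 V < 0.7 V, so it is off. The assumption is consistent.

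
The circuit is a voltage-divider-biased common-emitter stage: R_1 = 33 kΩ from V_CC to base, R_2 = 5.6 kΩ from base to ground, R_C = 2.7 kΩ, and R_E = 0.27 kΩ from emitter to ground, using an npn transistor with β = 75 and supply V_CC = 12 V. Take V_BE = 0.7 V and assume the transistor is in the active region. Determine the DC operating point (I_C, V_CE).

I_C ≈ 3.1 mA, V_CE ≈ 2.8 V

Thevenize the base divider: V_Th = V_CC·R_2/(R_1+R_2) = 12×5.6/38.6 = 1.74 V, R_Th = R_1‖R_2 = 4.79 kΩ.
Base-emitter loop: V_Th = I_B·R_Th + V_BE + (β+1)I_B·R_E, so I_B = (1.74 − 0.7) / (4.79 + 76×0.27) = 0.0411 mA.
I_C = β·I_B = 75×0.0411 = 3.08 mA, and I_E = (β+1)I_B = 3.13 mA.
V_CE = V_CC − I_C·R_C − I_E·R_E = 12 − 3.08×2.7 − 3.13×0.27 = 2.83 V.
V_CE = 2.83 V > 0.2 V confirms active-region operation.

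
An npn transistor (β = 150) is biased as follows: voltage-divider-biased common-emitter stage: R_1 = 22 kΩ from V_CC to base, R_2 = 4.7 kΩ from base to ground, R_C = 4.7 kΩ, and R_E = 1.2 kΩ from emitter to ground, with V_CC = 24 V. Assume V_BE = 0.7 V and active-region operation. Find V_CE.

Thevenize the base divider: V_Th = V_CC·R_2/(R_1+R_2) = 24×4.7/26.7 = 4.22 V, R_Th = R_1‖R_2 = 3.87 kΩ.
Base-emitter loop: V_Th = I_B·R_Th + V_BE + (β+1)I_B·R_E, so I_B = (4.22 − 0.7) / (3.87 + 151×1.2) = 0.019 mA.
I_C = β·I_B = 150×0.019 = 2.86 mA, and I_E = (β+1)I_B = 2.88 mA.
V_CE = V_CC − I_C·R_C − I_E·R_E = 24 − 2.86×4.7 − 2.88×1.2 = 7.12 V.
V_CE = 7.12 V > 0.2 V confirms active-region operation.

V_CE ≈ 7.1 V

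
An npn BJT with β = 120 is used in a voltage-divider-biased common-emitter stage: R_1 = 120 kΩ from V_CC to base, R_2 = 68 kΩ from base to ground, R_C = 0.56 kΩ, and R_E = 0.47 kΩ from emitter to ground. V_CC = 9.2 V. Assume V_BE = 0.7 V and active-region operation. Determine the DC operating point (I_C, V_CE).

I_C ≈ 3.1 mA, V_CE ≈ 5.9 V

Thevenize the base divider: V_Th = V_CC·R_2/(R_1+R_2) = 9.2×68/188 = 3.33 V, R_Th = R_1‖R_2 = 43.4 kΩ.
Base-emitter loop: V_Th = I_B·R_Th + V_BE + (β+1)I_B·R_E, so I_B = (3.33 − 0.7) / (43.4 + 121×0.47) = 0.0262 mA.
I_C = β·I_B = 120×0.0262 = 3.14 mA, and I_E = (β+1)I_B = 3.17 mA.
V_CE = V_CC − I_C·R_C − I_E·R_E = 9.2 − 3.14×0.56 − 3.17×0.47 = 5.95 V.
V_CE = 5.95 V > 0.2 V confirms active-region operation.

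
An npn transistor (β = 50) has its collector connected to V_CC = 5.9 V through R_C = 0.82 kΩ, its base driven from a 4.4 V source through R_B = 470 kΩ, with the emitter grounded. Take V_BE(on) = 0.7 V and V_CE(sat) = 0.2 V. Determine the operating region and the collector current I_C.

Assume active. Base-emitter loop: I_B = (V_BB − V_BE)/R_B = (4.4 − 0.7)/470 = 0.00787 mA.
I_C = β·I_B = 50×0.00787 = 0.394 mA.
V_CE = V_CC − I_C·R_C = 5.9 − 0.394×0.82 = 5.58 V > V_CE(sat), so the active-region assumption holds.

active; I_C ≈ 0.39 mA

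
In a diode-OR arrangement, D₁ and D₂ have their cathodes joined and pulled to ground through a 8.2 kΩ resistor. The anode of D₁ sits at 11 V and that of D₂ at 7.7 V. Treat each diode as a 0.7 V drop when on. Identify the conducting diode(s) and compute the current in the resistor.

Assume both conduct. Then node N would need to be at both 11−0.7 = 10.3 V and 7.7−0.7 = 7 V, which is impossible.
Assume only D₁ conducts: V_N = 11 − 0.7 = 10.3 V, so I_R = 10.3/8.2 = 1.26 mA.
Check D₂: its anode-to-cathode voltage is 7.7 − 10.3 = -2.6 V < 0.7 V, so it is off. The assumption is consistent.

Only D₁ conducts; I_R ≈ 1.3 mA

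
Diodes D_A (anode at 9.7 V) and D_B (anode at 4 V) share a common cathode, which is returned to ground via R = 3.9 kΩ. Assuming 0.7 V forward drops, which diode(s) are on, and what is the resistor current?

Assume both conduct. Then node N would need to be at both 9.7−0.7 = 9 V and 4−0.7 = 3.3 V, which is impossible.
Assume only D_A conducts: V_N = 9.7 − 0.7 = 9 V, so I_R = 9/3.9 = 2.31 mA.
Check D_B: its anode-to-cathode voltage is 4 − 9 = -5 V < 0.7 V, so it is off. The assumption is consistent.

Only D_A conducts; I_R ≈ 2.3 mA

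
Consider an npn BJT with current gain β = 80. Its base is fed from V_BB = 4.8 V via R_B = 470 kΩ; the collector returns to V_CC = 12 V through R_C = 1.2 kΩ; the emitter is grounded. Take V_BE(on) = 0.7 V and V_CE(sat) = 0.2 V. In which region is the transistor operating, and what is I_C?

active; I_C ≈ 0.7 mA

Assume active. Base-emitter loop: I_B = (V_BB − V_BE)/R_B = (4.8 − 0.7)/470 = 0.00872 mA.
I_C = β·I_B = 80×0.00872 = 0.698 mA.
V_CE = V_CC − I_C·R_C = 12 − 0.698×1.2 = 11.2 V > V_CE(sat), so the active-region assumption holds.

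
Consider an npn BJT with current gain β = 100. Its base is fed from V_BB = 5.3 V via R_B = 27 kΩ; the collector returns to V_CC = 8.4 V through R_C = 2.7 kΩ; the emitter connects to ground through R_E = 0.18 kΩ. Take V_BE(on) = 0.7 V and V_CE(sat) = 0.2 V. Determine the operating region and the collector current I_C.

Assume active: I_B = (5.3 − 0.7)/(27 + 101×0.18) = 0.102 mA, I_C = β·I_B = 10.2 mA.
Then V_CE = 8.4 − 10.2×2.7 − 10.3×0.18 = -20.9 V < 0.2 V — the active assumption fails.
Re-solve with V_CE = 0.2 V. KCL at the emitter: V_E/R_E = (V_BB−0.7−V_E)/R_B + (V_CC−0.2−V_E)/R_C, giving V_E = 0.538 V.
I_C = (V_CC − 0.2 − V_E)/R_C = (8.2 − 0.538)/2.7 = 2.84 mA.
Check: I_B = (4.6 − 0.538)/27 = 0.15 mA, and β·I_B = 15 mA > I_C, confirming saturation.

saturation; I_C ≈ 2.8 mA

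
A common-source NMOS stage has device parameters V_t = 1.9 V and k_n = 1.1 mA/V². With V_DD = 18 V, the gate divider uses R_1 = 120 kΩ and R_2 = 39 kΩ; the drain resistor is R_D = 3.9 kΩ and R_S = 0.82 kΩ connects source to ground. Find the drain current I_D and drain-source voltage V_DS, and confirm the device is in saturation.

V_G = V_DD·R_2/(R_1+R_2) = 18×39/159 = 4.42 V.
Assume saturation: I_D = (k_n/2)(V_GS − V_t)² with V_GS = V_G − I_D·R_S = 4.42 − 0.82·I_D.
Substituting gives 0.37·I_D² − 3.27·I_D + 3.48 = 0, with roots I_D = 1.24 or 7.6 mA.
The root I_D = 7.6 mA gives V_GS = -1.82 V ≤ V_t, so take I_D = 1.24 mA.
Then V_GS = 3.4 V and V_DS = V_DD − I_D(R_D+R_S) = 18 − 1.24×4.72 = 12.2 V.
Saturation requires V_DS ≥ V_GS − V_t = 1.5 V; 12.2 ≥ 1.5 ✓.

I_D ≈ 1.2 mA, V_DS ≈ 12 V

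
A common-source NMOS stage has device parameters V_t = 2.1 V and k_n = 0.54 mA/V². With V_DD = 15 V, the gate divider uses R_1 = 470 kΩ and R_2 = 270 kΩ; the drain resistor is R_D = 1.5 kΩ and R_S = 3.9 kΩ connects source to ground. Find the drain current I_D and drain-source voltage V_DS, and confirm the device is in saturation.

I_D ≈ 0.51 mA, V_DS ≈ 12 V

V_G = V_DD·R_2/(R_1+R_2) = 15×270/740 = 5.47 V.
Assume saturation: I_D = (k_n/2)(V_GS − V_t)² with V_GS = V_G − I_D·R_S = 5.47 − 3.9·I_D.
Substituting gives 4.11·I_D² − 8.1·I_D + 3.07 = 0, with roots I_D = 0.512 or 1.46 mA.
The root I_D = 1.46 mA gives V_GS = -0.227 V ≤ V_t, so take I_D = 0.512 mA.
Then V_GS = 3.48 V and V_DS = V_DD − I_D(R_D+R_S) = 15 − 0.512×5.4 = 12.2 V.
Saturation requires V_DS ≥ V_GS − V_t = 1.38 V; 12.2 ≥ 1.38 ✓.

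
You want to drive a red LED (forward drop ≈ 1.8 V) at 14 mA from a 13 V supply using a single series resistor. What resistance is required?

R ≈ 0.8 kΩ

The resistor drops V_S − V_D = 13 − 1.8 = 11.2 V at 14 mA.
R = 11.2 V / 14 mA = 0.8 kΩ.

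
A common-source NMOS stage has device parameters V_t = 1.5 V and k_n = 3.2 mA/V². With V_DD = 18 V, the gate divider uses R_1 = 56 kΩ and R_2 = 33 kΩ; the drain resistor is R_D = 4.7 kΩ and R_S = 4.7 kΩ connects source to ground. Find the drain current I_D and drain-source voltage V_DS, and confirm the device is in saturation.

V_G = V_DD·R_2/(R_1+R_2) = 18×33/89 = 6.67 V.
Assume saturation: I_D = (k_n/2)(V_GS − V_t)² with V_GS = V_G − I_D·R_S = 6.67 − 4.7·I_D.
Substituting gives 35.3·I_D² − 78.8·I_D + 42.8 = 0, with roots I_D = 0.938 or 1.29 mA.
The root I_D = 1.29 mA gives V_GS = 0.601 V ≤ V_t, so take I_D = 0.938 mA.
Then V_GS = 2.27 V and V_DS = V_DD − I_D(R_D+R_S) = 18 − 0.938×9.4 = 9.18 V.
Saturation requires V_DS ≥ V_GS − V_t = 0.766 V; 9.18 ≥ 0.766 ✓.

I_D ≈ 0.94 mA, V_DS ≈ 9.2 V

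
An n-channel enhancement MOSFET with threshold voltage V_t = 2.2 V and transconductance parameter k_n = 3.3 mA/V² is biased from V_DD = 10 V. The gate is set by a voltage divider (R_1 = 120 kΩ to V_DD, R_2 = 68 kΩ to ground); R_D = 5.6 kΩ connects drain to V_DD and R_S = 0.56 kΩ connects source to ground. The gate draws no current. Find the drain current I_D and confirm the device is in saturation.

V_G = V_DD·R_2/(R_1+R_2) = 10×68/188 = 3.62 V.
Assume saturation: I_D = (k_n/2)(V_GS − V_t)² with V_GS = V_G − I_D·R_S = 3.62 − 0.56·I_D.
Substituting gives 0.517·I_D² − 3.62·I_D + 3.31 = 0, with roots I_D = 1.08 or 5.91 mA.
The root I_D = 5.91 mA gives V_GS = 0.307 V ≤ V_t, so take I_D = 1.08 mA.
Then V_GS = 3.01 V and V_DS = V_DD − I_D(R_D+R_S) = 10 − 1.08×6.16 = 3.33 V.
Saturation requires V_DS ≥ V_GS − V_t = 0.81 V; 3.33 ≥ 0.81 ✓.

I_D ≈ 1.1 mA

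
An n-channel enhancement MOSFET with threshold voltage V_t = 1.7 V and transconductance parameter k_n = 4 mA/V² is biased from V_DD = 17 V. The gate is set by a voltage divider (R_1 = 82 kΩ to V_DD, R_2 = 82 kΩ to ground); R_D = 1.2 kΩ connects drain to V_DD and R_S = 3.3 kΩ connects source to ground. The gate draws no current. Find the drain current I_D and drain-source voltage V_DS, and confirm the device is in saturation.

I_D ≈ 1.8 mA, V_DS ≈ 9 V

V_G = V_DD·R_2/(R_1+R_2) = 17×82/164 = 8.5 V.
Assume saturation: I_D = (k_n/2)(V_GS − V_t)² with V_GS = V_G − I_D·R_S = 8.5 − 3.3·I_D.
Substituting gives 21.8·I_D² − 90.8·I_D + 92.5 = 0, with roots I_D = 1.78 or 2.39 mA.
The root I_D = 2.39 mA gives V_GS = 0.606 V ≤ V_t, so take I_D = 1.78 mA.
Then V_GS = 2.64 V and V_DS = V_DD − I_D(R_D+R_S) = 17 − 1.78×4.5 = 9.01 V.
Saturation requires V_DS ≥ V_GS − V_t = 0.942 V; 9.01 ≥ 0.942 ✓.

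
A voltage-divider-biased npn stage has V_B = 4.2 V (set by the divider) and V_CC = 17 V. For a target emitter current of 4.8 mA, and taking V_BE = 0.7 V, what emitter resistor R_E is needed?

R_E ≈ 0.73 kΩ

V_E = V_B − V_BE = 4.2 − 0.7 = 3.5 V.
R_E = V_E / I_E = 3.5 / 4.8 = 0.729 kΩ.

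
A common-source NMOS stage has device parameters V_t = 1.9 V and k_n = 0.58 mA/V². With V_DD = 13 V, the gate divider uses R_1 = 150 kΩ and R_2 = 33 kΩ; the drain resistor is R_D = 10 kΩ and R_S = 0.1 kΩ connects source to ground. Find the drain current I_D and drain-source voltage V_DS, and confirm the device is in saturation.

V_G = V_DD·R_2/(R_1+R_2) = 13×33/183 = 2.34 V.
Assume saturation: I_D = (k_n/2)(V_GS − V_t)² with V_GS = V_G − I_D·R_S = 2.34 − 0.1·I_D.
Substituting gives 0.0029·I_D² − 1.03·I_D + 0.0572 = 0, with roots I_D = 0.0558 or 354 mA.
The root I_D = 354 mA gives V_GS = -33 V ≤ V_t, so take I_D = 0.0558 mA.
Then V_GS = 2.34 V and V_DS = V_DD − I_D(R_D+R_S) = 13 − 0.0558×10.1 = 12.4 V.
Saturation requires V_DS ≥ V_GS − V_t = 0.439 V; 12.4 ≥ 0.439 ✓.

I_D ≈ 0.056 mA, V_DS ≈ 12 V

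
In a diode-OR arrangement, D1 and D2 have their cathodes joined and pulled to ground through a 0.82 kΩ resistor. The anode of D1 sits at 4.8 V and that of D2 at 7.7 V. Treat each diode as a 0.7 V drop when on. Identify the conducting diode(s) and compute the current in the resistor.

Only D2 conducts; I_R ≈ 8.5 mA

Assume both conduct. Then node N would need to be at both 4.8−0.7 = 4.1 V and 7.7−0.7 = 7 V, which is impossible.
Assume only D2 conducts: V_N = 7.7 − 0.7 = 7 V, so I_R = 7/0.82 = 8.54 mA.
Check D1: its anode-to-cathode voltage is 4.8 − 7 = -2.2 V < 0.7 V, so it is off. The assumption is consistent.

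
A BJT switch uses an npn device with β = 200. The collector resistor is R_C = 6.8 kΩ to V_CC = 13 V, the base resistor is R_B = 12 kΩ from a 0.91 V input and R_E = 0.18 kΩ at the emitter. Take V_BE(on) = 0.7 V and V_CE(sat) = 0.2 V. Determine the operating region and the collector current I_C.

active; I_C ≈ 0.87 mA

Assume active. Base-emitter loop: I_B = (V_BB − V_BE)/(R_B + (β+1)R_E) = (0.91 − 0.7)/(12 + 201×0.18) = 0.00436 mA.
I_C = β·I_B = 200×0.00436 = 0.872 mA.
V_CE = V_CC − I_C·R_C − I_E·R_E = 13 − 0.872×6.8 − 0.876×0.18 = 6.91 V > V_CE(sat), so the active-region assumption holds.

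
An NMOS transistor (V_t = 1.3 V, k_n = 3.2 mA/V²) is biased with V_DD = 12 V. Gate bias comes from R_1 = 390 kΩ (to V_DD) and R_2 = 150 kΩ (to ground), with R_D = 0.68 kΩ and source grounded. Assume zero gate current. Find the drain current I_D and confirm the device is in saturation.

I_D ≈ 6.6 mA

V_G = V_DD·R_2/(R_1+R_2) = 12×150/540 = 3.33 V. With the source grounded, V_GS = V_G = 3.33 V.
Assume saturation: I_D = (k_n/2)(V_GS − V_t)² = (3.2/2)×(3.33 − 1.3)² = 1.6×2.03² = 6.62 mA.
V_DS = V_DD − I_D·R_D = 12 − 6.62×0.68 = 7.5 V.
Saturation requires V_DS ≥ V_GS − V_t = 2.03 V; 7.5 ≥ 2.03 ✓.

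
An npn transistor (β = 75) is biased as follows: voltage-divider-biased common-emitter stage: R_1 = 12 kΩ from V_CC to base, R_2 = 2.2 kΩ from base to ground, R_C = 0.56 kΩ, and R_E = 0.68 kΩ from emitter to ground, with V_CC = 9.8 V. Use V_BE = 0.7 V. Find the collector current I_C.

Thevenize the base divider: V_Th = V_CC·R_2/(R_1+R_2) = 9.8×2.2/14.2 = 1.52 V, R_Th = R_1‖R_2 = 1.86 kΩ.
Base-emitter loop: V_Th = I_B·R_Th + V_BE + (β+1)I_B·R_E, so I_B = (1.52 − 0.7) / (1.86 + 76×0.68) = 0.0153 mA.
I_C = β·I_B = 75×0.0153 = 1.15 mA, and I_E = (β+1)I_B = 1.16 mA.
V_CE = V_CC − I_C·R_C − I_E·R_E = 9.8 − 1.15×0.56 − 1.16×0.68 = 8.37 V.
V_CE = 8.37 V > 0.2 V confirms active-region operation.

I_C ≈ 1.1 mA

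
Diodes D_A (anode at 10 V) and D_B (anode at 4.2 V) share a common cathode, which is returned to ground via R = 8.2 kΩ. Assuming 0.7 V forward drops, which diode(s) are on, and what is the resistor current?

Assume both conduct. Then node N would need to be at both 10−0.7 = 9.3 V and 4.2−0.7 = 3.5 V, which is impossible.
Assume only D_A conducts: V_N = 10 − 0.7 = 9.3 V, so I_R = 9.3/8.2 = 1.13 mA.
Check D_B: its anode-to-cathode voltage is 4.2 − 9.3 = -5.1 V < 0.7 V, so it is off. The assumption is consistent.

Only D_A conducts; I_R ≈ 1.1 mA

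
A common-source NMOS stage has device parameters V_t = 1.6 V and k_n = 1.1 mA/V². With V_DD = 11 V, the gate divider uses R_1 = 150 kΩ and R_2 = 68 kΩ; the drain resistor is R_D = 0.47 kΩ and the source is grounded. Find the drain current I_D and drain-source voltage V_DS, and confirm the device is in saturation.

V_G = V_DD·R_2/(R_1+R_2) = 11×68/218 = 3.43 V. With the source grounded, V_GS = V_G = 3.43 V.
Assume saturation: I_D = (k_n/2)(V_GS − V_t)² = (1.1/2)×(3.43 − 1.6)² = 0.55×1.83² = 1.84 mA.
V_DS = V_DD − I_D·R_D = 11 − 1.84×0.47 = 10.1 V.
Saturation requires V_DS ≥ V_GS − V_t = 1.83 V; 10.1 ≥ 1.83 ✓.

I_D ≈ 1.8 mA, V_DS ≈ 10 V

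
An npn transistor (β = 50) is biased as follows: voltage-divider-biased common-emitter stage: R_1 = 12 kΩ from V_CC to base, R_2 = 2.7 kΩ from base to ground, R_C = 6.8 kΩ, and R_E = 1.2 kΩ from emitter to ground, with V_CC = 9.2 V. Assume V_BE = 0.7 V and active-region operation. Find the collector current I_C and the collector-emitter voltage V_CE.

I_C ≈ 0.78 mA, V_CE ≈ 2.9 V

Thevenize the base divider: V_Th = V_CC·R_2/(R_1+R_2) = 9.2×2.7/14.7 = 1.69 V, R_Th = R_1‖R_2 = 2.2 kΩ.
Base-emitter loop: V_Th = I_B·R_Th + V_BE + (β+1)I_B·R_E, so I_B = (1.69 − 0.7) / (2.2 + 51×1.2) = 0.0156 mA.
I_C = β·I_B = 50×0.0156 = 0.781 mA, and I_E = (β+1)I_B = 0.796 mA.
V_CE = V_CC − I_C·R_C − I_E·R_E = 9.2 − 0.781×6.8 − 0.796×1.2 = 2.94 V.
V_CE = 2.94 V > 0.2 V confirms active-region operation.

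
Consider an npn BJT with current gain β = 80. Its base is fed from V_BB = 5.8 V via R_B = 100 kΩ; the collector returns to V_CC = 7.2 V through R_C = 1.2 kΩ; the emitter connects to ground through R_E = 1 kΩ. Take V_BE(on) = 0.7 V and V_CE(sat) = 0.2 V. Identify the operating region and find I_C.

active; I_C ≈ 2.3 mA

Assume active. Base-emitter loop: I_B = (V_BB − V_BE)/(R_B + (β+1)R_E) = (5.8 − 0.7)/(100 + 81×1) = 0.0282 mA.
I_C = β·I_B = 80×0.0282 = 2.25 mA.
V_CE = V_CC − I_C·R_C − I_E·R_E = 7.2 − 2.25×1.2 − 2.28×1 = 2.21 V > V_CE(sat), so the active-region assumption holds.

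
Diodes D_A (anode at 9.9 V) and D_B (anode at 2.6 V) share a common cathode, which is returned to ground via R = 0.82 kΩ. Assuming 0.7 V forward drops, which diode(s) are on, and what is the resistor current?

Assume both conduct. Then node N would need to be at both 9.9−0.7 = 9.2 V and 2.6−0.7 = 1.9 V, which is impossible.
Assume only D_A conducts: V_N = 9.9 − 0.7 = 9.2 V, so I_R = 9.2/0.82 = 11.2 mA.
Check D_B: its anode-to-cathode voltage is 2.6 − 9.2 = -6.6 V < 0.7 V, so it is off. The assumption is consistent.

Only D_A conducts; I_R ≈ 11 mA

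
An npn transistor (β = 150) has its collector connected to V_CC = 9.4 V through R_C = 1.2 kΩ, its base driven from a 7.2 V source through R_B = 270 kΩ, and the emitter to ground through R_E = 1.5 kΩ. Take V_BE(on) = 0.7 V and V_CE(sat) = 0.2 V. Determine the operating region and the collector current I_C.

active; I_C ≈ 2 mA

Assume active. Base-emitter loop: I_B = (V_BB − V_BE)/(R_B + (β+1)R_E) = (7.2 − 0.7)/(270 + 151×1.5) = 0.0131 mA.
I_C = β·I_B = 150×0.0131 = 1.96 mA.
V_CE = V_CC − I_C·R_C − I_E·R_E = 9.4 − 1.96×1.2 − 1.98×1.5 = 4.08 V > V_CE(sat), so the active-region assumption holds.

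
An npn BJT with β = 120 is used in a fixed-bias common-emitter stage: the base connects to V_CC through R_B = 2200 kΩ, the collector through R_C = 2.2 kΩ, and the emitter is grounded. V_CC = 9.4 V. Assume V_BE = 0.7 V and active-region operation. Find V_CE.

Base loop: V_CC = I_B·R_B + V_BE, so I_B = (9.4 − 0.7)/2200 kΩ = 0.00395 mA.
In the active region I_C = β·I_B = 120 × 0.00395 = 0.475 mA.
Collector loop: V_CE = V_CC − I_C·R_C = 9.4 − 0.475×2.2 = 8.36 V.
Since V_CE = 8.36 V > V_CE(sat) ≈ 0.2 V, the transistor is in the active region as assumed.

V_CE ≈ 8.4 V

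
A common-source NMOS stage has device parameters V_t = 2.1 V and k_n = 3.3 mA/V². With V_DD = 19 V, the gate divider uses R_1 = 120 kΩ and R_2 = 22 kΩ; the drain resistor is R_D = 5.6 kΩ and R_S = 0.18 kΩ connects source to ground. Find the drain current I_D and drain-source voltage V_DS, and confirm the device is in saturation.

I_D ≈ 0.81 mA, V_DS ≈ 14 V

V_G = V_DD·R_2/(R_1+R_2) = 19×22/142 = 2.94 V.
Assume saturation: I_D = (k_n/2)(V_GS − V_t)² with V_GS = V_G − I_D·R_S = 2.94 − 0.18·I_D.
Substituting gives 0.0535·I_D² − 1.5·I_D + 1.17 = 0, with roots I_D = 0.805 or 27.3 mA.
The root I_D = 27.3 mA gives V_GS = -1.97 V ≤ V_t, so take I_D = 0.805 mA.
Then V_GS = 2.8 V and V_DS = V_DD − I_D(R_D+R_S) = 19 − 0.805×5.78 = 14.3 V.
Saturation requires V_DS ≥ V_GS − V_t = 0.699 V; 14.3 ≥ 0.699 ✓.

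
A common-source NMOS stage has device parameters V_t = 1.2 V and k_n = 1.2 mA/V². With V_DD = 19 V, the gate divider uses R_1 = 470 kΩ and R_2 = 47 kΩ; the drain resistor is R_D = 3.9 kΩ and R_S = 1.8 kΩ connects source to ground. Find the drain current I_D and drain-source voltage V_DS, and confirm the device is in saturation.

V_G = V_DD·R_2/(R_1+R_2) = 19×47/517 = 1.73 V.
Assume saturation: I_D = (k_n/2)(V_GS − V_t)² with V_GS = V_G − I_D·R_S = 1.73 − 1.8·I_D.
Substituting gives 1.94·I_D² − 2.14·I_D + 0.167 = 0, with roots I_D = 0.0845 or 1.02 mA.
The root I_D = 1.02 mA gives V_GS = -0.101 V ≤ V_t, so take I_D = 0.0845 mA.
Then V_GS = 1.58 V and V_DS = V_DD − I_D(R_D+R_S) = 19 − 0.0845×5.7 = 18.5 V.
Saturation requires V_DS ≥ V_GS − V_t = 0.375 V; 18.5 ≥ 0.375 ✓.

I_D ≈ 0.084 mA, V_DS ≈ 19 V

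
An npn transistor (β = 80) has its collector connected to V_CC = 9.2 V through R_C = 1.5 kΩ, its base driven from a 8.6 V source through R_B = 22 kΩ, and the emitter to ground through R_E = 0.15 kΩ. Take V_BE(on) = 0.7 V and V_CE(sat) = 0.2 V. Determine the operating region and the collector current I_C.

saturation; I_C ≈ 5.4 mA

Assume active: I_B = (8.6 − 0.7)/(22 + 81×0.15) = 0.231 mA, I_C = β·I_B = 18.5 mA.
Then V_CE = 9.2 − 18.5×1.5 − 18.7×0.15 = -21.4 V < 0.2 V — the active assumption fails.
Re-solve with V_CE = 0.2 V. KCL at the emitter: V_E/R_E = (V_BB−0.7−V_E)/R_B + (V_CC−0.2−V_E)/R_C, giving V_E = 0.862 V.
I_C = (V_CC − 0.2 − V_E)/R_C = (9 − 0.862)/1.5 = 5.43 mA.
Check: I_B = (7.9 − 0.862)/22 = 0.32 mA, and β·I_B = 25.6 mA > I_C, confirming saturation.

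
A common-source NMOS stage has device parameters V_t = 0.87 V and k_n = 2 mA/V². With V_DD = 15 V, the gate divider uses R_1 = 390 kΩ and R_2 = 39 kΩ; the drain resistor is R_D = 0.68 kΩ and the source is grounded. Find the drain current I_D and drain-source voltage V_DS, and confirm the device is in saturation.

I_D ≈ 0.24 mA, V_DS ≈ 15 V

V_G = V_DD·R_2/(R_1+R_2) = 15×39/429 = 1.36 V. With the source grounded, V_GS = V_G = 1.36 V.
Assume saturation: I_D = (k_n/2)(V_GS − V_t)² = (2/2)×(1.36 − 0.87)² = 1×0.494² = 0.244 mA.
V_DS = V_DD − I_D·R_D = 15 − 0.244×0.68 = 14.8 V.
Saturation requires V_DS ≥ V_GS − V_t = 0.494 V; 14.8 ≥ 0.494 ✓.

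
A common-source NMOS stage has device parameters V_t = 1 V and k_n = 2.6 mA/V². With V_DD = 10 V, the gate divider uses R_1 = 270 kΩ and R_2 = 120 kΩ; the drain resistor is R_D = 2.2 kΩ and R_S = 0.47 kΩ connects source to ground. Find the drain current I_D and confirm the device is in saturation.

I_D ≈ 1.9 mA

V_G = V_DD·R_2/(R_1+R_2) = 10×120/390 = 3.08 V.
Assume saturation: I_D = (k_n/2)(V_GS − V_t)² with V_GS = V_G − I_D·R_S = 3.08 − 0.47·I_D.
Substituting gives 0.287·I_D² − 3.54·I_D + 5.61 = 0, with roots I_D = 1.87 or 10.5 mA.
The root I_D = 10.5 mA gives V_GS = -1.84 V ≤ V_t, so take I_D = 1.87 mA.
Then V_GS = 2.2 V and V_DS = V_DD − I_D(R_D+R_S) = 10 − 1.87×2.67 = 5.01 V.
Saturation requires V_DS ≥ V_GS − V_t = 1.2 V; 5.01 ≥ 1.2 ✓.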